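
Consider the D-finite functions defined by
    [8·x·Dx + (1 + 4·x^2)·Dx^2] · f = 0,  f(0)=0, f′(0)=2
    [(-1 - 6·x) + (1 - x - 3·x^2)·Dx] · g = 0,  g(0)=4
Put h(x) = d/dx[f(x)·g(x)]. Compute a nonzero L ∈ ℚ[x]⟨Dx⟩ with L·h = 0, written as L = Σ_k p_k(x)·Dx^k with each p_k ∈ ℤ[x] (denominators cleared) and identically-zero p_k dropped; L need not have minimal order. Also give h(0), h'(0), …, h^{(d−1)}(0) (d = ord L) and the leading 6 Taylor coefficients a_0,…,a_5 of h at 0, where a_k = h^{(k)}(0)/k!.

L = (22 + 1032·x^2 + 1152·x^3 + 5184·x^4) + (13 + 86·x + 132·x^2 + 600·x^3 + 1152·x^4 + 3456·x^5)·Dx + (-3 - x - 35·x^2 + 44·x^3 + 16·x^4 + 192·x^5 + 432·x^6)·Dx^2  (order 2).
h: a_k = 8, 16, 64, 544/3, 2024/3, 8128/5, …
ICs: h(0) = 8, h′(0) = 16.

f: a_k = 0, 2, 0, -8/3, 0, 32/5, …
g: a_k = 4, 4, 16, 28, 76, 160, …
Product ⇒ symmetric product L₀, ord ≤ 2.
Differentiate: ansatz ord ≤ ord L₀ ⇒ L.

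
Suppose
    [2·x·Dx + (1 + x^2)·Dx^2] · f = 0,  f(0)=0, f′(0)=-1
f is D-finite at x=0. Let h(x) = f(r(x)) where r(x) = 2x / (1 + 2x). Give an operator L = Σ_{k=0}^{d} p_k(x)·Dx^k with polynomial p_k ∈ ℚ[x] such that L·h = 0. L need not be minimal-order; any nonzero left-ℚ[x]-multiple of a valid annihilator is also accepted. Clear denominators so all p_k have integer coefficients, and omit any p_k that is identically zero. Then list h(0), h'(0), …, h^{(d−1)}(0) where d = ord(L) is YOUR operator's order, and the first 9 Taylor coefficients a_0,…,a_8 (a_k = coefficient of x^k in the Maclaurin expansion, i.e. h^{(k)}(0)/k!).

f: a_k = 0, -1, 0, 1/3, 0, -1/5, 0, 1/7, 0, …
L₀ from L_f via x↦r, Dx↦r'^{-1}Dx.
L = (4 + 16·x)·Dx + (1 + 4·x + 8·x^2)·Dx^2  (order 2).
h: a_k = 0, -2, 4, -16/3, 0, 128/5, -256/3, 1024/7, 0, …
ICs: h(0) = 0, h′(0) = -2.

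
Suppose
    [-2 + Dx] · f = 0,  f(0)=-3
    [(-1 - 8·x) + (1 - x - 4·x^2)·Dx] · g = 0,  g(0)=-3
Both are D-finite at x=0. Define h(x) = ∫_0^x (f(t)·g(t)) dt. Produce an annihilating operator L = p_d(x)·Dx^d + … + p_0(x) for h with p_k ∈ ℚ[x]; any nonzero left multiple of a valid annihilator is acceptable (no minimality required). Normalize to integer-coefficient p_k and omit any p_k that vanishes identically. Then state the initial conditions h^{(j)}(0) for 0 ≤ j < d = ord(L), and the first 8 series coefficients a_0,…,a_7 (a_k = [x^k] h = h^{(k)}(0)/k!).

f: a_k = -3, -6, -6, -4, -2, -4/5, -4/15, -8/105, …
g: a_k = -3, -3, -15, -27, -87, -195, -543, -1323, …
L₀ := L_f ⊗_s L_g (sym. prod.), ord ≤ 1.
Integrate: L := L₀·Dx.
L = (3 + 6·x - 8·x^2)·Dx + (-1 + x + 4·x^2)·Dx^2  (order 2).
h: a_k = 0, 9, 27/2, 27, 201/4, 531/5, 2229/10, 2473/5, …
ICs: h(0) = 0, h′(0) = 9.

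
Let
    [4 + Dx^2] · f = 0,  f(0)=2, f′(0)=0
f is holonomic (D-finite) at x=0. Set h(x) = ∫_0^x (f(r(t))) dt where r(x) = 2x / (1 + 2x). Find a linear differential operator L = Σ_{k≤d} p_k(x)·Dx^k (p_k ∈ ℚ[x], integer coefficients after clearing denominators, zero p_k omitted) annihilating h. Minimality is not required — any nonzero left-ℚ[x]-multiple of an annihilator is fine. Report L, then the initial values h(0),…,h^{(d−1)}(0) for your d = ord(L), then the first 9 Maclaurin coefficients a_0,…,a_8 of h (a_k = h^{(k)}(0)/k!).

f: a_k = 2, 0, -4, 0, 4/3, 0, -8/45, 0, 4/315, …
f∘r: x↦r, Dx↦Dx/r' in L_f ⇒ L₀.
∫: right-multiply L₀ by Dx.
L = 16·Dx + (4 + 24·x + 48·x^2 + 32·x^3)·Dx^2 + (1 + 8·x + 24·x^2 + 32·x^3 + 16·x^4)·Dx^3  (order 3).
h: a_k = 0, 2, 0, -16/3, 16, -512/15, 512/9, -2816/45, -128/5, …
ICs: h(0) = 0, h′(0) = 2, h′′(0) = 0.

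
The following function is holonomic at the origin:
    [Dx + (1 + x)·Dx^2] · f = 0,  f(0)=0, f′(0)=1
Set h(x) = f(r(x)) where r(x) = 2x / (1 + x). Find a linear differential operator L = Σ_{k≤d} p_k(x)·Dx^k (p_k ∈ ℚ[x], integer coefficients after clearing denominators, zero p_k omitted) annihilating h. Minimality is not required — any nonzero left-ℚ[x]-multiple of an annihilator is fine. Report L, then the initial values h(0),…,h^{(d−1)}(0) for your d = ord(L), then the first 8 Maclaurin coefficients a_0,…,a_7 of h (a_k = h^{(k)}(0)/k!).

f: a_k = 0, 1, -1/2, 1/3, -1/4, 1/5, -1/6, 1/7, …
L₀ from L_f via x↦r, Dx↦r'^{-1}Dx.
L = (4 + 6·x)·Dx + (1 + 4·x + 3·x^2)·Dx^2  (order 2).
h: a_k = 0, 2, -4, 26/3, -20, 242/5, -364/3, 2186/7, …
ICs: h(0) = 0, h′(0) = 2.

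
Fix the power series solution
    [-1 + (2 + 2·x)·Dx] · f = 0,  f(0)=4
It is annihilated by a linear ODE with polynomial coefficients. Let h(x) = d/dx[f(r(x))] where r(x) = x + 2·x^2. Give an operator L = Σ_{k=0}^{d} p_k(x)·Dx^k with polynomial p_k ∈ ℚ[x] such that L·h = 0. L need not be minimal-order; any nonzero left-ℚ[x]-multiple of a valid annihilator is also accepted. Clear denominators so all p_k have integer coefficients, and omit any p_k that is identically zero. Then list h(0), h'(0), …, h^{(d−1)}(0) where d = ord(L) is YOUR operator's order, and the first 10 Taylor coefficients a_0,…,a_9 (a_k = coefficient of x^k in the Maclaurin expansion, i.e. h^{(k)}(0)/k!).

f: a_k = 4, 2, -1/2, 1/4, -5/32, 7/64, -21/256, 33/512, -429/8192, 715/16384, …
h₀=f(r): pull back L_f along r ⇒ L₀.
h₀' ⇒ L via d/dx closure of L₀.
L = 7 + (-2 - 10·x - 12·x^2 - 16·x^3)·Dx  (order 1).
h: a_k = 2, 7, -21/4, -21/8, 595/64, -567/128, -5537/512, 17843/1024, 36099/16384, -1067395/32768, …
ICs: h(0) = 2.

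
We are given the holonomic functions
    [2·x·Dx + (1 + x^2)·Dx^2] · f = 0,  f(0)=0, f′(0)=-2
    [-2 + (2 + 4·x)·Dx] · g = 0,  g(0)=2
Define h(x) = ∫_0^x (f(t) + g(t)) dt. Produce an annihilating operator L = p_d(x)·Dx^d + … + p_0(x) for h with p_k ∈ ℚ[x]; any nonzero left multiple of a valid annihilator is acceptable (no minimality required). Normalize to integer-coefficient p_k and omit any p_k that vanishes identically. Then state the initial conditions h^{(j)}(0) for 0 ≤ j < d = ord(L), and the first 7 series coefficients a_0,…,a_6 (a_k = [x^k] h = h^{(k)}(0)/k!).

L = (-4 - 20·x + 12·x^2 + 12·x^3)·Dx^2 + (-10 - 16·x - 16·x^2 + 48·x^3 + 42·x^4)·Dx^3 + (-2 + 12·x^2 + 12·x^3 + 14·x^4 + 12·x^5)·Dx^4  (order 4).
h: a_k = 0, 2, 0, -1/3, 5/12, -1/4, 9/40, …
ICs: h(0) = 0, h′(0) = 2, h′′(0) = 0, h′′′(0) = -2.

f: a_k = 0, -2, 0, 2/3, 0, -2/5, 0, …
g: a_k = 2, 2, -1, 1, -5/4, 7/4, -21/8, …
Weyl lclm of L_f,L_g ⇒ L₀ (ord ≤ 3).
Integrate: L := L₀·Dx.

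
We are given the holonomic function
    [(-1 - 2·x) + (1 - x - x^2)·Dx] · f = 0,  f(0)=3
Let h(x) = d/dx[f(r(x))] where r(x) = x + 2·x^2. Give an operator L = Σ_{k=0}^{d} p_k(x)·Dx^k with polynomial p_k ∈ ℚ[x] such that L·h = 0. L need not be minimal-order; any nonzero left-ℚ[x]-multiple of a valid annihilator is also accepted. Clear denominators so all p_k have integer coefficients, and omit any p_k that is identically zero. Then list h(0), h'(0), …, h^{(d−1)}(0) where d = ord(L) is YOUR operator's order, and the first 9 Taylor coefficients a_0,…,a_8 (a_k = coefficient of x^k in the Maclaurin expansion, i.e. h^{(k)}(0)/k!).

f: a_k = 3, 3, 6, 9, 15, 24, 39, 63, 102, …
Change of var in L_f (x↦r) gives L₀.
h₀' ⇒ L via d/dx closure of L₀.
L = (8 + 42·x + 126·x^2 + 208·x^3 + 408·x^4 + 480·x^5 + 320·x^6) + (-1 - 5·x - 3·x^2 + 18·x^3 + 80·x^4 + 120·x^5 + 112·x^6 + 64·x^7)·Dx  (order 1).
h: a_k = 3, 24, 99, 372, 1260, 4266, 13797, 43872, 137241, …
ICs: h(0) = 3.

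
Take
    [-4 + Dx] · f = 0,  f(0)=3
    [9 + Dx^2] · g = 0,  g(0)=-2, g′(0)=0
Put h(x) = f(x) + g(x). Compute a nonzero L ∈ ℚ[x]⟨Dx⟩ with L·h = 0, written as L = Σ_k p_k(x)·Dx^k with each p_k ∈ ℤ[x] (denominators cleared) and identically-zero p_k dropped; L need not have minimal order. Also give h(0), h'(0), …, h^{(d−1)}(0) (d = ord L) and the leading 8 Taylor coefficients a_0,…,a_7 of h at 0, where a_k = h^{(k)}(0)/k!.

L = -36 + 9·Dx - 4·Dx^2 + Dx^3  (order 3).
h: a_k = 1, 12, 33, 32, 101/4, 128/5, 2291/120, 1024/105, …
ICs: h(0) = 1, h′(0) = 12, h′′(0) = 66.

f: a_k = 3, 12, 24, 32, 32, 128/5, 256/15, 1024/105, …
g: a_k = -2, 0, 9, 0, -27/4, 0, 81/40, 0, …
Weyl lclm of L_f,L_g ⇒ L₀ (ord ≤ 3).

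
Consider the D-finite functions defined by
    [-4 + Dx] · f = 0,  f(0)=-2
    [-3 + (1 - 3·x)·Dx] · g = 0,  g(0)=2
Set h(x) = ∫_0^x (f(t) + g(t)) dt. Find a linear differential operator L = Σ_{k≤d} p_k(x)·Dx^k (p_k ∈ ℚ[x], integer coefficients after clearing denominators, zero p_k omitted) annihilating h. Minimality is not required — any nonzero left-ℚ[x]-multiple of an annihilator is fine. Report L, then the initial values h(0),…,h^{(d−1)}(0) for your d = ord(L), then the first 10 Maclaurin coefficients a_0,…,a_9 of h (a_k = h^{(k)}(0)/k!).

f: a_k = -2, -8, -16, -64/3, -64/3, -256/15, -512/45, -2048/315, -1024/315, -4096/2835, …
g: a_k = 2, 6, 18, 54, 162, 486, 1458, 4374, 13122, 39366, …
h₀=f+g: left-lcm gives L₀, ord ≤ 2.
h=∫h₀ ⇒ L = L₀·Dx.
L = (24 + 144·x)·Dx + (-2 - 96·x + 144·x^2)·Dx^2 + (-1 + 15·x - 36·x^2)·Dx^3  (order 3).
h: a_k = 0, 0, -1, 2/3, 49/6, 422/15, 3517/45, 65098/315, 687881/1260, 4132406/2835, …
ICs: h(0) = 0, h′(0) = 0, h′′(0) = -2.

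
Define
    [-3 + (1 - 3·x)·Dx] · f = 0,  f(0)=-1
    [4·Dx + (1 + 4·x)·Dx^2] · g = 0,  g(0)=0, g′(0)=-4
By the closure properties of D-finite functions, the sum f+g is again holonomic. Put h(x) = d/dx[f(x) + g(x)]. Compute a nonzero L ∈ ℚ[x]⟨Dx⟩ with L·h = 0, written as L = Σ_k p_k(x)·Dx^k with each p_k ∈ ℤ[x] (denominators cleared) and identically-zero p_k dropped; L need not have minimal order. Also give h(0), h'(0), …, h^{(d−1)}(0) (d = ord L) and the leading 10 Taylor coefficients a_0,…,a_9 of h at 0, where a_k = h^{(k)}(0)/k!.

f: a_k = -1, -3, -9, -27, -81, -243, -729, -2187, -6561, -19683, …
g: a_k = 0, -4, 8, -64/3, 64, -1024/5, 2048/3, -16384/7, 8192, -262144/9, …
f+g: L₀ = lclm(L_f,L_g), ord ≤ 1+2.
h=h₀': d/dx-closure on L₀ ⇒ L.
L = (204 + 144·x) + (11 + 312·x + 288·x^2)·Dx + (-5 - 11·x + 54·x^2 + 72·x^3)·Dx^2  (order 2).
h: a_k = -7, -2, -145, -68, -2239, -278, -31693, 13048, -439291, 458086, …
ICs: h(0) = -7, h′(0) = -2.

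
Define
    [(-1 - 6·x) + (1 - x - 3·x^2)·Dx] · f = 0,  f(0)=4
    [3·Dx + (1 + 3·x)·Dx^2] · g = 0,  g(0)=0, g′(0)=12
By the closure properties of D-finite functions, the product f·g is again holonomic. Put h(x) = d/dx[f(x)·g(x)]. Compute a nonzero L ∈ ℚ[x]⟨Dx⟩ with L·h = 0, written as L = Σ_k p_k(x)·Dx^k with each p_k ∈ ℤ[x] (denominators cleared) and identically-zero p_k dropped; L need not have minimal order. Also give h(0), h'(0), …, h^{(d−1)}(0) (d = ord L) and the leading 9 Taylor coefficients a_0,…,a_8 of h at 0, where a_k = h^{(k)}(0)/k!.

f: a_k = 4, 4, 16, 28, 76, 160, 388, 868, 2032, …
g: a_k = 0, 12, -18, 36, -81, 972/5, -486, 8748/7, -6561/2, …
L₀ := L_f ⊗_s L_g (sym. prod.), ord ≤ 2.
Derive L from L₀ (diff closure).
L = (34 + 162·x + 324·x^2) + (1 + 29·x + 180·x^2 + 252·x^3)·Dx + (-1 - 6·x - 2·x^2 + 33·x^3 + 36·x^4)·Dx^2  (order 2).
h: a_k = 48, -48, 792, -528, 7188, -27072/5, 294324/5, -2077584/35, 16631946/35, …
ICs: h(0) = 48, h′(0) = -48.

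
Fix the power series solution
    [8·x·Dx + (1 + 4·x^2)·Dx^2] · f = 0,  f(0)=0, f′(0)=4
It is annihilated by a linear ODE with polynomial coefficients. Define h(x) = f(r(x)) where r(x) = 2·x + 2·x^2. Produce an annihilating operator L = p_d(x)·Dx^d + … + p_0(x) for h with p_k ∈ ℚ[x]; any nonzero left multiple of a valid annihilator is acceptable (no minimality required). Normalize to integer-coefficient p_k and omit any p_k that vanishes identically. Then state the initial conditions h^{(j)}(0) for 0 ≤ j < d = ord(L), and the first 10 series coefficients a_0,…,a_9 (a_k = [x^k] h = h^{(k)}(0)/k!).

L = (-2 + 32·x + 128·x^2 + 192·x^3 + 96·x^4)·Dx + (1 + 2·x + 16·x^2 + 64·x^3 + 80·x^4 + 32·x^5)·Dx^2  (order 2).
h: a_k = 0, 8, 8, -128/3, -128, 1408/5, 6016/3, -4096/7, -28672, -342016/9, …
ICs: h(0) = 0, h′(0) = 8.

f: a_k = 0, 4, 0, -16/3, 0, 64/5, 0, -256/7, 0, 1024/9, …
h₀=f(r): pull back L_f along r ⇒ L₀.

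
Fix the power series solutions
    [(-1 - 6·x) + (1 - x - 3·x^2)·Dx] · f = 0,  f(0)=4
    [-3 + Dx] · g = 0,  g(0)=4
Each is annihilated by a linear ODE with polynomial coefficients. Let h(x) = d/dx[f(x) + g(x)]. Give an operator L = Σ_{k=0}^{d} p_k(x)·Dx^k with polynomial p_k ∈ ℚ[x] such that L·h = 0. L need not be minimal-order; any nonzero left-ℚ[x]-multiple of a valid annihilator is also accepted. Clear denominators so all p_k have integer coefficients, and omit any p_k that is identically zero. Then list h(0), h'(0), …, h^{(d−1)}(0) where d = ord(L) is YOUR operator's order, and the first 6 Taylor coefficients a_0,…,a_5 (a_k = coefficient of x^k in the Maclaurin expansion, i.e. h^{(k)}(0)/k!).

f: a_k = 4, 4, 16, 28, 76, 160, …
g: a_k = 4, 12, 18, 18, 27/2, 81/10, …
Weyl lclm of L_f,L_g ⇒ L₀ (ord ≤ 2).
h=h₀': d/dx-closure on L₀ ⇒ L.
L = (54 + 774·x + 864·x^2 + 2916·x^3 + 1458·x^4) + (-33 - 252·x - 477·x^2 - 864·x^3 + 405·x^4 + 486·x^5)·Dx + (5 - 2·x + 63·x^2 - 36·x^3 - 297·x^4 - 162·x^5)·Dx^2  (order 2).
h: a_k = 16, 68, 138, 358, 1681/2, 23523/10, …
ICs: h(0) = 16, h′(0) = 68.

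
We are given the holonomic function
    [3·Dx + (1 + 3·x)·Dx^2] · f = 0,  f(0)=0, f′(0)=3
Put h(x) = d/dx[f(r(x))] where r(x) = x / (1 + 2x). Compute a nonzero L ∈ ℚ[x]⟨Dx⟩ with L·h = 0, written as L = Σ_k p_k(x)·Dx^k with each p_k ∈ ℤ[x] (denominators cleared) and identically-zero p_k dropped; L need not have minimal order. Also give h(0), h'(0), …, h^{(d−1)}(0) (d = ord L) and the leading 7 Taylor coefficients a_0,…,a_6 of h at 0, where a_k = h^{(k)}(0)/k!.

L = (7 + 20·x) + (1 + 7·x + 10·x^2)·Dx  (order 1).
h: a_k = 3, -21, 117, -609, 3093, -15561, 77997, …
ICs: h(0) = 3.

f: a_k = 0, 3, -9/2, 9, -81/4, 243/5, -243/2, …
Substitute x→r, Dx→(1/r')Dx; clear ⇒ L₀.
Differentiate: ansatz ord ≤ ord L₀ ⇒ L.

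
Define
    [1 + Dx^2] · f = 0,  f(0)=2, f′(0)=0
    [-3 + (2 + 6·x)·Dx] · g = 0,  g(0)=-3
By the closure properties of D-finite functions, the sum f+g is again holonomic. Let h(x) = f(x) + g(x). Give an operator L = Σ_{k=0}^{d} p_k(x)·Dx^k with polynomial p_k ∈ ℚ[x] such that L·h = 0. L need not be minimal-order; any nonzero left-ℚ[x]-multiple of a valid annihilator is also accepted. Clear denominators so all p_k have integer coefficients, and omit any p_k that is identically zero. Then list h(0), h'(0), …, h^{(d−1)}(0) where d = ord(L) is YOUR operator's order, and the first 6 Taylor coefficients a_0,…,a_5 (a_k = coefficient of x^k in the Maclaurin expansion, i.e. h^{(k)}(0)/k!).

f: a_k = 2, 0, -1, 0, 1/12, 0, …
g: a_k = -3, -9/2, 27/8, -81/16, 1215/128, -5103/256, …
Sum ⇒ L₀ = lclm(L_f,L_g) in ℚ(x)⟨Dx⟩.
L = (-93 - 72·x - 108·x^2) + (-10 + 18·x + 216·x^2 + 216·x^3)·Dx + (-93 - 72·x - 108·x^2)·Dx^2 + (-10 + 18·x + 216·x^2 + 216·x^3)·Dx^3  (order 3).
h: a_k = -1, -9/2, 19/8, -81/16, 3677/384, -5103/256, …
ICs: h(0) = -1, h′(0) = -9/2, h′′(0) = 19/4.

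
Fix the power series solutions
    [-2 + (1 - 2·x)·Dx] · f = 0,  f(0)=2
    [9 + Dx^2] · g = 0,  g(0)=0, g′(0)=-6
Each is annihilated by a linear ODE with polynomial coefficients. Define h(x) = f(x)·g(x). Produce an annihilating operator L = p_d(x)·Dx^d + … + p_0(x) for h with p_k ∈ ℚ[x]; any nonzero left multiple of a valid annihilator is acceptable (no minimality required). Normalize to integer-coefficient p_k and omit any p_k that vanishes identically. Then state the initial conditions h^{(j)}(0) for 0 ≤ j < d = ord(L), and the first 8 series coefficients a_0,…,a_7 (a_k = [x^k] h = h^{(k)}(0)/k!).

f: a_k = 2, 4, 8, 16, 32, 64, 128, 256, …
g: a_k = 0, -6, 0, 9, 0, -81/20, 0, 243/280, …
L₀ := L_f ⊗_s L_g (sym. prod.), ord ≤ 2.
L = (-9 + 18·x) + 4·Dx + (-1 + 2·x)·Dx^2  (order 2).
h: a_k = 0, -12, -24, -30, -60, -1281/10, -1281/5, -71493/140, …
ICs: h(0) = 0, h′(0) = -12.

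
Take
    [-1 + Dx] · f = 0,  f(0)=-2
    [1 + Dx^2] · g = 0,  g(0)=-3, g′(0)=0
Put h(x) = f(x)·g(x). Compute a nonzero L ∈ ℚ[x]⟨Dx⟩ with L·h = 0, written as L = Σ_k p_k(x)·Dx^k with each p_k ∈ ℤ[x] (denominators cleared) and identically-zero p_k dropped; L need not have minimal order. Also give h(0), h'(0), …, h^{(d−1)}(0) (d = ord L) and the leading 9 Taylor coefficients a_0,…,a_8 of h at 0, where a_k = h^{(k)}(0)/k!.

L = 2 - 2·Dx + Dx^2  (order 2).
h: a_k = 6, 6, 0, -2, -1, -1/5, 0, 1/105, 1/420, …
ICs: h(0) = 6, h′(0) = 6.

f: a_k = -2, -2, -1, -1/3, -1/12, -1/60, -1/360, -1/2520, -1/20160, …
g: a_k = -3, 0, 3/2, 0, -1/8, 0, 1/240, 0, -1/13440, …
Sym-product of L_f,L_g gives L₀ (≤ ord 2).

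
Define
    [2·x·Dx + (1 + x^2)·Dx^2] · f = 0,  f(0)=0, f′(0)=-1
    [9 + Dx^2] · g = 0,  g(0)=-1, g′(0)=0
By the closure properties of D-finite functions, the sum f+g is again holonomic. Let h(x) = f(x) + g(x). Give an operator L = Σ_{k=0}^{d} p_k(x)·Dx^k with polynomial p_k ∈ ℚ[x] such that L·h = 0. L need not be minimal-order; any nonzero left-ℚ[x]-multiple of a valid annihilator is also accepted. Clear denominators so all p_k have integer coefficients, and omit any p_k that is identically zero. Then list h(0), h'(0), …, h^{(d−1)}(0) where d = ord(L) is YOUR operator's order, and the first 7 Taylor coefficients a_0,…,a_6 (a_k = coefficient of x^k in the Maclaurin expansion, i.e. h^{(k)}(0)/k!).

f: a_k = 0, -1, 0, 1/3, 0, -1/5, 0, …
g: a_k = -1, 0, 9/2, 0, -27/8, 0, 81/80, …
h₀=f+g: left-lcm gives L₀, ord ≤ 4.
L = (-54·x + 540·x^3 + 162·x^5)·Dx + (63 + 279·x^2 + 297·x^4 + 81·x^6)·Dx^2 + (-6·x + 60·x^3 + 18·x^5)·Dx^3 + (7 + 31·x^2 + 33·x^4 + 9·x^6)·Dx^4  (order 4).
h: a_k = -1, -1, 9/2, 1/3, -27/8, -1/5, 81/80, …
ICs: h(0) = -1, h′(0) = -1, h′′(0) = 9, h′′′(0) = 2.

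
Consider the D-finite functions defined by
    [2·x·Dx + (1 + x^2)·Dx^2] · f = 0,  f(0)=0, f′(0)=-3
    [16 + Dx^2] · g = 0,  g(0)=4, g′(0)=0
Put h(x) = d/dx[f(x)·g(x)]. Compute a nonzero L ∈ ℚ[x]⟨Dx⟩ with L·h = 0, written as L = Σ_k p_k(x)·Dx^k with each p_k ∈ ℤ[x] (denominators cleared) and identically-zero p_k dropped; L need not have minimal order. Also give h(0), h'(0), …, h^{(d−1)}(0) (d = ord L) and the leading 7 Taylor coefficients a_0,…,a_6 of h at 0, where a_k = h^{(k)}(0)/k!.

L = (32960 + 157056·x^2 + 319424·x^4 + 359424·x^6 + 242688·x^8 + 94208·x^10 + 16384·x^12) + (6752·x + 28736·x^3 + 49120·x^5 + 43520·x^7 + 20480·x^9 + 4096·x^11)·Dx + (3420 + 17320·x^2 + 37356·x^4 + 44272·x^6 + 30848·x^8 + 12032·x^10 + 2048·x^12)·Dx^2 + (422·x + 1796·x^3 + 3070·x^5 + 2720·x^7 + 1280·x^9 + 256·x^11)·Dx^3 + (85 + 469·x^2 + 1087·x^4 + 1363·x^6 + 980·x^8 + 384·x^10 + 64·x^12)·Dx^4  (order 4).
h: a_k = -12, 0, 300, 0, -812, 0, 13844/15, …
ICs: h(0) = -12, h′(0) = 0, h′′(0) = 600, h′′′(0) = 0.

f: a_k = 0, -3, 0, 1, 0, -3/5, 0, …
g: a_k = 4, 0, -32, 0, 128/3, 0, -1024/45, …
Product ⇒ symmetric product L₀, ord ≤ 4.
Differentiate: ansatz ord ≤ ord L₀ ⇒ L.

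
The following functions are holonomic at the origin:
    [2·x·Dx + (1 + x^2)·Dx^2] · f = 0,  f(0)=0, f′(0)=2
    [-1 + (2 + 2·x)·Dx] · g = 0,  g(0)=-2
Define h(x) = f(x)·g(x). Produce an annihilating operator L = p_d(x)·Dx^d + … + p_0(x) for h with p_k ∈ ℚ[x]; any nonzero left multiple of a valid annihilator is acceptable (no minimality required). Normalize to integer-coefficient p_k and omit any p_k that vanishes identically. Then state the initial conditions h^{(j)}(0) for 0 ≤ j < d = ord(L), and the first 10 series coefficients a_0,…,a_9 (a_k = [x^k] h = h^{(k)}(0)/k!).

L = (3 - 4·x - x^2) + (-4 + 4·x + 12·x^2 + 4·x^3)·Dx + (4 + 8·x + 8·x^2 + 8·x^3 + 4·x^4)·Dx^2  (order 2).
h: a_k = 0, -4, -2, 11/6, 5/12, -389/480, -409/960, 18853/26880, 11167/53760, -237197/516096, …
ICs: h(0) = 0, h′(0) = -4.

f: a_k = 0, 2, 0, -2/3, 0, 2/5, 0, -2/7, 0, 2/9, …
g: a_k = -2, -1, 1/4, -1/8, 5/64, -7/128, 21/512, -33/1024, 429/16384, -715/32768, …
L₀ := L_f ⊗_s L_g (sym. prod.), ord ≤ 2.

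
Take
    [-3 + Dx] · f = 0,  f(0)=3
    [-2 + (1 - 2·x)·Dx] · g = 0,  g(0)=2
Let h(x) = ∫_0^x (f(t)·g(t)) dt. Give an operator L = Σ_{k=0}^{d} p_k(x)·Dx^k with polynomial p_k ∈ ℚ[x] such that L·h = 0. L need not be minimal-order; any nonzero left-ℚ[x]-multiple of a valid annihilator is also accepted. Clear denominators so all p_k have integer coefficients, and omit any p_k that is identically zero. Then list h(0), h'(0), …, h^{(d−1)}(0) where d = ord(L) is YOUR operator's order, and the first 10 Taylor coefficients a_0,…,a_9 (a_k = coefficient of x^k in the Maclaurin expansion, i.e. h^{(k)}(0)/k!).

L = (5 - 6·x)·Dx + (-1 + 2·x)·Dx^2  (order 2).
h: a_k = 0, 6, 15, 29, 201/4, 1689/20, 5711/40, 1965/8, 963579/2240, 5139817/6720, …
ICs: h(0) = 0, h′(0) = 6.

f: a_k = 3, 9, 27/2, 27/2, 81/8, 243/40, 243/80, 729/560, 2187/4480, 729/4480, …
g: a_k = 2, 4, 8, 16, 32, 64, 128, 256, 512, 1024, …
L₀ := L_f ⊗_s L_g (sym. prod.), ord ≤ 1.
h=∫h₀ ⇒ L = L₀·Dx.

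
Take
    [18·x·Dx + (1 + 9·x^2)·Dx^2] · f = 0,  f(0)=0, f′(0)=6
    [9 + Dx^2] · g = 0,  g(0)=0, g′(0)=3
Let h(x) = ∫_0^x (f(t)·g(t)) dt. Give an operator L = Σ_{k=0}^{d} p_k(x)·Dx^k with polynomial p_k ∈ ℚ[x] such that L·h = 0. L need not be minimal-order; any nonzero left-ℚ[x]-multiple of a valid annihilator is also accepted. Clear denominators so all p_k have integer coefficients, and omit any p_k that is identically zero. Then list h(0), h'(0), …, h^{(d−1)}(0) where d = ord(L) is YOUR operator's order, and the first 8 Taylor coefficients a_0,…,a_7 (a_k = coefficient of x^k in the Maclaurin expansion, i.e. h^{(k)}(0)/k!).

f: a_k = 0, 6, 0, -18, 0, 486/5, 0, -4374/7, …
g: a_k = 0, 3, 0, -9/2, 0, 81/40, 0, -243/560, …
L₀ := L_f ⊗_s L_g (sym. prod.), ord ≤ 4.
h=∫₀ˣh₀: take L = L₀·Dx.
L = (810 + 18954·x^2 + 72171·x^4 + 236196·x^6 + 531441·x^8)·Dx + (972·x + 14580·x^3 + 78732·x^5 + 236196·x^7)·Dx^2 + (108 + 2592·x^2 + 13122·x^4 + 52488·x^6 + 118098·x^8)·Dx^3 + (108·x + 1620·x^3 + 8748·x^5 + 26244·x^7)·Dx^4 + (2 + 54·x^2 + 567·x^4 + 2916·x^6 + 6561·x^8)·Dx^5  (order 5).
h: a_k = 0, 0, 0, 6, 0, -81/5, 0, 1539/28, …
ICs: h(0) = 0, h′(0) = 0, h′′(0) = 0, h′′′(0) = 36, h′′′′(0) = 0.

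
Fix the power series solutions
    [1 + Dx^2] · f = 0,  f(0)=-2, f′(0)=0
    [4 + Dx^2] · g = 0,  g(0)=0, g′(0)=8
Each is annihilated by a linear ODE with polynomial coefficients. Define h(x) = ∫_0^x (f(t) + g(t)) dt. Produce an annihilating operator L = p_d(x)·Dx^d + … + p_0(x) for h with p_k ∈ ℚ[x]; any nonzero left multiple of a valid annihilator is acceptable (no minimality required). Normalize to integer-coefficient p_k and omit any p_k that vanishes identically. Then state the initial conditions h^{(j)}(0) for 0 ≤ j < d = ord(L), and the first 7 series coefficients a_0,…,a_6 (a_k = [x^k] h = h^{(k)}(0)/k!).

f: a_k = -2, 0, 1, 0, -1/12, 0, 1/360, …
g: a_k = 0, 8, 0, -16/3, 0, 16/15, 0, …
f+g: L₀ = lclm(L_f,L_g), ord ≤ 2+2.
h=∫h₀ ⇒ L = L₀·Dx.
L = 4·Dx + 5·Dx^3 + Dx^5  (order 5).
h: a_k = 0, -2, 4, 1/3, -4/3, -1/60, 8/45, …
ICs: h(0) = 0, h′(0) = -2, h′′(0) = 8, h′′′(0) = 2, h′′′′(0) = -32.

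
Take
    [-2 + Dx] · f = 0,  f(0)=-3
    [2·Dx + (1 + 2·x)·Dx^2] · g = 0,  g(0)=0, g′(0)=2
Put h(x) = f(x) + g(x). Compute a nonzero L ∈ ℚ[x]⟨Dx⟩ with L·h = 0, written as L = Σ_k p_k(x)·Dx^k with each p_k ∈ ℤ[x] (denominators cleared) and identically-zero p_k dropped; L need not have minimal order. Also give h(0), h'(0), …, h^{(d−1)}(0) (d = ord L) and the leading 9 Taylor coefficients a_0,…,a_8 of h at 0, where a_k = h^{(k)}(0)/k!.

f: a_k = -3, -6, -6, -4, -2, -4/5, -4/15, -8/105, -2/105, …
g: a_k = 0, 2, -2, 8/3, -4, 32/5, -32/3, 128/7, -32, …
Weyl lclm of L_f,L_g ⇒ L₀ (ord ≤ 3).
L = (-6 - 4·x)·Dx + (1 - 4·x - 4·x^2)·Dx^2 + (1 + 3·x + 2·x^2)·Dx^3  (order 3).
h: a_k = -3, -4, -8, -4/3, -6, 28/5, -164/15, 1912/105, -3362/105, …
ICs: h(0) = -3, h′(0) = -4, h′′(0) = -16.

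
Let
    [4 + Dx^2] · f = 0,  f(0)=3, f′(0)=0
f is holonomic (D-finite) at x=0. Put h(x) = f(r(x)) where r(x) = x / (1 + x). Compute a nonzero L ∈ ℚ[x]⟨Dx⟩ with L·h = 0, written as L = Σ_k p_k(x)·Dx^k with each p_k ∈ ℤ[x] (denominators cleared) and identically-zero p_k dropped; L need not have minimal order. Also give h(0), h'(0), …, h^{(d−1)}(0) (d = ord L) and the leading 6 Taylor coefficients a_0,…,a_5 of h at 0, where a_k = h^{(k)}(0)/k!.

L = 4 + (2 + 6·x + 6·x^2 + 2·x^3)·Dx + (1 + 4·x + 6·x^2 + 4·x^3 + x^4)·Dx^2  (order 2).
h: a_k = 3, 0, -6, 12, -16, 16, …
ICs: h(0) = 3, h′(0) = 0.

f: a_k = 3, 0, -6, 0, 2, 0, …
Change of var in L_f (x↦r) gives L₀.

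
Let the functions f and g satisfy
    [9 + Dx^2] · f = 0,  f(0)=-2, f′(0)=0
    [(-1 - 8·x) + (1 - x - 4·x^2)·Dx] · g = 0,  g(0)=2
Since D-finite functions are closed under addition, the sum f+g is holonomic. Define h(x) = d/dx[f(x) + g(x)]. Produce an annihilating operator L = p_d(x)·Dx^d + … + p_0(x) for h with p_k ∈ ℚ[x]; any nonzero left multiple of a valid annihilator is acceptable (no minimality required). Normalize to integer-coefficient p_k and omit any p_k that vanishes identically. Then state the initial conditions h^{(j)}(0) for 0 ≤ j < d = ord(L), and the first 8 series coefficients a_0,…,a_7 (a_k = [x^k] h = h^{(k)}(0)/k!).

f: a_k = -2, 0, 9, 0, -27/4, 0, 81/40, 0, …
g: a_k = 2, 2, 10, 18, 58, 130, 362, 882, …
Weyl lclm of L_f,L_g ⇒ L₀ (ord ≤ 3).
Derive L from L₀ (diff closure).
L = (2358 + 13068·x + 57006·x^2 + 38520·x^3 + 83520·x^4 + 31104·x^5 + 41472·x^6) + (-189 - 1413·x + 1251·x^2 + 4203·x^3 + 5580·x^4 + 11952·x^5 + 12096·x^6 + 13824·x^7)·Dx + (262 + 1452·x + 6334·x^2 + 4280·x^3 + 9280·x^4 + 3456·x^5 + 4608·x^6)·Dx^2 + (-21 - 157·x + 139·x^2 + 467·x^3 + 620·x^4 + 1328·x^5 + 1344·x^6 + 1536·x^7)·Dx^3  (order 3).
h: a_k = 2, 38, 54, 205, 650, 43683/20, 6174, 5218471/280, …
ICs: h(0) = 2, h′(0) = 38, h′′(0) = 108.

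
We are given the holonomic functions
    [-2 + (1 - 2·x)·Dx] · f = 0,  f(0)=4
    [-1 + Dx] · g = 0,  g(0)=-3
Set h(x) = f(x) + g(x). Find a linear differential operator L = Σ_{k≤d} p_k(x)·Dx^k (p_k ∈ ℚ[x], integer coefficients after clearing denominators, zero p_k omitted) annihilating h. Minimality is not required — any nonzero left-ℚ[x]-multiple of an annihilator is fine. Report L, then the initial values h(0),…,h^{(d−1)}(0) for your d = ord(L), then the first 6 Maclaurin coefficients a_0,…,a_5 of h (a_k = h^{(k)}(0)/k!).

L = (-6 - 4·x) + (7 + 4·x - 4·x^2)·Dx + (-1 + 4·x^2)·Dx^2  (order 2).
h: a_k = 1, 5, 29/2, 63/2, 511/8, 5119/40, …
ICs: h(0) = 1, h′(0) = 5.

f: a_k = 4, 8, 16, 32, 64, 128, …
g: a_k = -3, -3, -3/2, -1/2, -1/8, -1/40, …
Sum ⇒ L₀ = lclm(L_f,L_g) in ℚ(x)⟨Dx⟩.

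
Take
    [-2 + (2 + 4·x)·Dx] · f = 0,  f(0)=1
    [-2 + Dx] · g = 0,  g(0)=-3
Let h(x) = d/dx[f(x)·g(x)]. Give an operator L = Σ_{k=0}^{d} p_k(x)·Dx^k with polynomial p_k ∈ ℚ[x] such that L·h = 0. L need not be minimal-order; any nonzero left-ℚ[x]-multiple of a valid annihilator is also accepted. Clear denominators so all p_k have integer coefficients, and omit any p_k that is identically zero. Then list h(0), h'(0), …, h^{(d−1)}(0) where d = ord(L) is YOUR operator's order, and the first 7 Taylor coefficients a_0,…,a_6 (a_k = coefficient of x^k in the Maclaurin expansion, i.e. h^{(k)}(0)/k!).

L = (7 + 24·x + 16·x^2) + (-3 - 10·x - 8·x^2)·Dx  (order 1).
h: a_k = -9, -21, -51/2, -33/2, -107/8, 89/40, -1123/80, …
ICs: h(0) = -9.

f: a_k = 1, 1, -1/2, 1/2, -5/8, 7/8, -21/16, …
g: a_k = -3, -6, -6, -4, -2, -4/5, -4/15, …
L₀ := L_f ⊗_s L_g (sym. prod.), ord ≤ 1.
Differentiate: ansatz ord ≤ ord L₀ ⇒ L.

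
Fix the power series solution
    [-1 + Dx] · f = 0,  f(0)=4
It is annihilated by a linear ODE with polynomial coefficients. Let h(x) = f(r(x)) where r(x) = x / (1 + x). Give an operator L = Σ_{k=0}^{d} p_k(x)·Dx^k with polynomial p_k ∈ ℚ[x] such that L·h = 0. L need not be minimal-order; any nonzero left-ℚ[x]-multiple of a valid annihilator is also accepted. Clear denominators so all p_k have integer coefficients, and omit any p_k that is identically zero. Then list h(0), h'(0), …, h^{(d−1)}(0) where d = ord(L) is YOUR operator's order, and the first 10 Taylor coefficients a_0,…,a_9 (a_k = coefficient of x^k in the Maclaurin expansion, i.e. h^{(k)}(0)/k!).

L = -1 + (1 + 2·x + x^2)·Dx  (order 1).
h: a_k = 4, 4, -2, 2/3, 1/6, -19/30, 151/180, -1091/1260, 7841/10080, -56519/90720, …
ICs: h(0) = 4.

f: a_k = 4, 4, 2, 2/3, 1/6, 1/30, 1/180, 1/1260, 1/10080, 1/90720, …
Change of var in L_f (x↦r) gives L₀.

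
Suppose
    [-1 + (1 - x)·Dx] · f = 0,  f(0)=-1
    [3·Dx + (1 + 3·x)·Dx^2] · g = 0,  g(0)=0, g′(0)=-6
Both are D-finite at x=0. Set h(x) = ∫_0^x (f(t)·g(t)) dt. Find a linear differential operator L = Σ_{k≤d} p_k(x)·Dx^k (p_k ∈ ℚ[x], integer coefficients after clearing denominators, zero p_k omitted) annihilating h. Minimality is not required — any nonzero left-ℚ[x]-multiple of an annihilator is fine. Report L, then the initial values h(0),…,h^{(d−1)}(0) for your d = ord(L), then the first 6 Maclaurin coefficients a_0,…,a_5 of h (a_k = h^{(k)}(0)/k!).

f: a_k = -1, -1, -1, -1, -1, -1, …
g: a_k = 0, -6, 9, -18, 81/2, -486/5, …
Product ⇒ symmetric product L₀, ord ≤ 2.
Integrate: L := L₀·Dx.
L = 3·Dx + (-1 + 9·x)·Dx^2 + (-1 - 2·x + 3·x^2)·Dx^3  (order 3).
h: a_k = 0, 0, 3, -1, 15/4, -51/10, …
ICs: h(0) = 0, h′(0) = 0, h′′(0) = 6.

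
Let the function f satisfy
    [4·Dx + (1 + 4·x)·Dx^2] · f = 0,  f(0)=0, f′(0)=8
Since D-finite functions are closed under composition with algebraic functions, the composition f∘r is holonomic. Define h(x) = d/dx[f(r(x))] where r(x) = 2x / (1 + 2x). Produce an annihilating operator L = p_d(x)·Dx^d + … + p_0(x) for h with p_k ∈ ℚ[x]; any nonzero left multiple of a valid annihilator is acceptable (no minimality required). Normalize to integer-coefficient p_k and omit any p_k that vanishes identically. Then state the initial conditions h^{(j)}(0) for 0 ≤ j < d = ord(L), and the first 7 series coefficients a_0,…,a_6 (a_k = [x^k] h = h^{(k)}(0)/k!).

L = (12 + 40·x) + (1 + 12·x + 20·x^2)·Dx  (order 1).
h: a_k = 16, -192, 1984, -19968, 199936, -1999872, 19999744, …
ICs: h(0) = 16.

f: a_k = 0, 8, -16, 128/3, -128, 2048/5, -4096/3, …
h₀=f(r): pull back L_f along r ⇒ L₀.
Differentiate: ansatz ord ≤ ord L₀ ⇒ L.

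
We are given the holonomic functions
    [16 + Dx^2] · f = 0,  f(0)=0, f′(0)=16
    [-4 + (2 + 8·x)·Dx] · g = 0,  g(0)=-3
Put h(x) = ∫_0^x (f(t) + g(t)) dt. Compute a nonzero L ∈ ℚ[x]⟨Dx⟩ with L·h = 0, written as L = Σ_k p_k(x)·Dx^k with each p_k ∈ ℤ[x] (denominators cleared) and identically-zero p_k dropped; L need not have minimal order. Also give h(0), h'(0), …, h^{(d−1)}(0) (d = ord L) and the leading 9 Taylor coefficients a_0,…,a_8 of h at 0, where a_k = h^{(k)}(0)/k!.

L = (-224 - 1024·x - 2048·x^2)·Dx + (48 + 704·x + 3072·x^2 + 4096·x^3)·Dx^2 + (-14 - 64·x - 128·x^2)·Dx^3 + (3 + 44·x + 192·x^2 + 256·x^3)·Dx^4  (order 4).
h: a_k = 0, -3, 5, 2, -41/3, 6, -374/45, 36, -31697/315, …
ICs: h(0) = 0, h′(0) = -3, h′′(0) = 10, h′′′(0) = 12.

f: a_k = 0, 16, 0, -128/3, 0, 512/15, 0, -4096/315, 0, …
g: a_k = -3, -6, 6, -12, 30, -84, 252, -792, 2574, …
Weyl lclm of L_f,L_g ⇒ L₀ (ord ≤ 3).
h=∫h₀ ⇒ L = L₀·Dx.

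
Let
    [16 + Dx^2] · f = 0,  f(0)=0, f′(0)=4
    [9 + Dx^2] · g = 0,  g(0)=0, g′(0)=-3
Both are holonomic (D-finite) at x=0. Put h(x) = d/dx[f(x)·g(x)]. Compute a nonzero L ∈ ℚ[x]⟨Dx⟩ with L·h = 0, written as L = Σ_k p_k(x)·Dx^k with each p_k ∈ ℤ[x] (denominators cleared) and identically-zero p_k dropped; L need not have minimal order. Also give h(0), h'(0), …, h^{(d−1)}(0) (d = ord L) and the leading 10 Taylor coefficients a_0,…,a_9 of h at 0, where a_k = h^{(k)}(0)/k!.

f: a_k = 0, 4, 0, -32/3, 0, 128/15, 0, -1024/315, 0, 2048/2835, …
g: a_k = 0, -3, 0, 9/2, 0, -81/40, 0, 243/560, 0, -243/4480, …
f·g: L₀ = L_f ⊗_s L_g, ord ≤ 2·2.
Differentiate: ansatz ord ≤ ord L₀ ⇒ L.
L = 49 + 50·Dx^2 + Dx^4  (order 4).
h: a_k = 0, -24, 0, 200, 0, -2451/5, 0, 12010/21, 0, -5884901/15120, …
ICs: h(0) = 0, h′(0) = -24, h′′(0) = 0, h′′′(0) = 1200.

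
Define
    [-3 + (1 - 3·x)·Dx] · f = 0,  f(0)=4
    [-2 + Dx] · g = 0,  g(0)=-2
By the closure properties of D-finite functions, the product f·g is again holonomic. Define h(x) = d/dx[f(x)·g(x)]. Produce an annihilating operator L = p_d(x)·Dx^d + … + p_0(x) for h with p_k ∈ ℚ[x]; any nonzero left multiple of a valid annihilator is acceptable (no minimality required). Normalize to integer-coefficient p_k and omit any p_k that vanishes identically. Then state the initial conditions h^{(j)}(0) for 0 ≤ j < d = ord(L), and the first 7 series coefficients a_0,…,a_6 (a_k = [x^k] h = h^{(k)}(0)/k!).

L = (34 - 60·x + 36·x^2) + (-5 + 21·x - 18·x^2)·Dx  (order 1).
h: a_k = -40, -272, -1256, -15136/3, -56792/3, -204464/3, -10734424/45, …
ICs: h(0) = -40.

f: a_k = 4, 12, 36, 108, 324, 972, 2916, …
g: a_k = -2, -4, -4, -8/3, -4/3, -8/15, -8/45, …
Sym-product of L_f,L_g gives L₀ (≤ ord 1).
h₀' ⇒ L via d/dx closure of L₀.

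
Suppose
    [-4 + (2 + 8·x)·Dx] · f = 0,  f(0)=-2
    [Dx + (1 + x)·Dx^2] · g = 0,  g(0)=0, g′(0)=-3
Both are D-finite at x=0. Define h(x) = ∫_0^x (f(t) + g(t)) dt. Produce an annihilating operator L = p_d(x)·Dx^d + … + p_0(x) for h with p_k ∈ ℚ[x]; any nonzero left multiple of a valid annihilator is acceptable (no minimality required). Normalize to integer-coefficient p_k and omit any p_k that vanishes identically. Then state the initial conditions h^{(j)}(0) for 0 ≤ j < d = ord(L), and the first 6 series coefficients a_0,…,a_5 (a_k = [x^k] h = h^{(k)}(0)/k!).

f: a_k = -2, -4, 4, -8, 20, -56, …
g: a_k = 0, -3, 3/2, -1, 3/4, -3/5, …
Sum ⇒ L₀ = lclm(L_f,L_g) in ℚ(x)⟨Dx⟩.
h=∫₀ˣh₀: take L = L₀·Dx.
L = (-8 + 4·x)·Dx^2 + (-10 - 8·x + 20·x^2)·Dx^3 + (-1 - 3·x + 6·x^2 + 8·x^3)·Dx^4  (order 4).
h: a_k = 0, -2, -7/2, 11/6, -9/4, 83/20, …
ICs: h(0) = 0, h′(0) = -2, h′′(0) = -7, h′′′(0) = 11.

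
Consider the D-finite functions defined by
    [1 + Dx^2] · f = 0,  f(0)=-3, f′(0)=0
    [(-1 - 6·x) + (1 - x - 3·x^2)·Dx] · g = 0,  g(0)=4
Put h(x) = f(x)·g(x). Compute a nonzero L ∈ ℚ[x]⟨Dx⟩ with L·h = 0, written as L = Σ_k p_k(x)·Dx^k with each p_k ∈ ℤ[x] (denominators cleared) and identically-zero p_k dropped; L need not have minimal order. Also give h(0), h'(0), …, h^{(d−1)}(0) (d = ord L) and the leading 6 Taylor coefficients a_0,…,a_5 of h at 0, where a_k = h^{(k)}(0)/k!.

L = (5 + x + 3·x^2) + (2 + 12·x)·Dx + (-1 + x + 3·x^2)·Dx^2  (order 2).
h: a_k = -12, -12, -42, -78, -409/2, -877/2, …
ICs: h(0) = -12, h′(0) = -12.

f: a_k = -3, 0, 3/2, 0, -1/8, 0, …
g: a_k = 4, 4, 16, 28, 76, 160, …
f·g: L₀ = L_f ⊗_s L_g, ord ≤ 2·1.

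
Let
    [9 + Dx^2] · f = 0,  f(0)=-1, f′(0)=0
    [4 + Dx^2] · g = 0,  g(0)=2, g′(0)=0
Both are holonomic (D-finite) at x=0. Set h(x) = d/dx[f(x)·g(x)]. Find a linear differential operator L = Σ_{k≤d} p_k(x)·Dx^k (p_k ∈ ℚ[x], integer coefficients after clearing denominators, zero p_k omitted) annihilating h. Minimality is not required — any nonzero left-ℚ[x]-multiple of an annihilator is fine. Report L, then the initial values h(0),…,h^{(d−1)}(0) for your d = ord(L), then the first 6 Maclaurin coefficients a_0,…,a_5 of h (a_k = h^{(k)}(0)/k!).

f: a_k = -1, 0, 9/2, 0, -27/8, 0, …
g: a_k = 2, 0, -4, 0, 4/3, 0, …
h₀=f·g: eliminate ⇒ L₀, order ≤ 2·2.
h₀' ⇒ L via d/dx closure of L₀.
L = 25 + 26·Dx^2 + Dx^4  (order 4).
h: a_k = 0, 26, 0, -313/3, 0, 7813/60, …
ICs: h(0) = 0, h′(0) = 26, h′′(0) = 0, h′′′(0) = -626.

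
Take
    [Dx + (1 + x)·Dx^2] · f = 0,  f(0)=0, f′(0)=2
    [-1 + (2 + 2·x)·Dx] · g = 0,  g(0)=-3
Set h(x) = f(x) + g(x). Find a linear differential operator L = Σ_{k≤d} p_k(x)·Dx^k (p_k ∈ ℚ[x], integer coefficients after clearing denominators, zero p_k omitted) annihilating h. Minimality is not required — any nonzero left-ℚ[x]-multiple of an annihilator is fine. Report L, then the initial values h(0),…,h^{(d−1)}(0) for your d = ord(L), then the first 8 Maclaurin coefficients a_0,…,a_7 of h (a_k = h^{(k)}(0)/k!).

f: a_k = 0, 2, -1, 2/3, -1/2, 2/5, -1/3, 2/7, …
g: a_k = -3, -3/2, 3/8, -3/16, 15/128, -21/256, 63/1024, -99/2048, …
f+g: L₀ = lclm(L_f,L_g), ord ≤ 2+1.
L = Dx + (5 + 5·x)·Dx^2 + (2 + 4·x + 2·x^2)·Dx^3  (order 3).
h: a_k = -3, 1/2, -5/8, 23/48, -49/128, 407/1280, -835/3072, 3403/14336, …
ICs: h(0) = -3, h′(0) = 1/2, h′′(0) = -5/4.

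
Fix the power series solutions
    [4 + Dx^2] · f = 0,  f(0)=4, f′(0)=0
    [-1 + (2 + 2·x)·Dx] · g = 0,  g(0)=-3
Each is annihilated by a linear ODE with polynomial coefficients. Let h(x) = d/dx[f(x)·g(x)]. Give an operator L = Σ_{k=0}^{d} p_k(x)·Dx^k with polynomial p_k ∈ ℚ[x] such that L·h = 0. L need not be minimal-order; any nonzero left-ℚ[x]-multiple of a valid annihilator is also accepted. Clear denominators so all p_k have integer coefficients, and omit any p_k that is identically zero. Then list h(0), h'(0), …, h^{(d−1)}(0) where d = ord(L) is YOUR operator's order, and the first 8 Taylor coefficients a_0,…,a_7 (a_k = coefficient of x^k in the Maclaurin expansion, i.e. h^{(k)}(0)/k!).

L = (413 + 1344·x + 1696·x^2 + 1024·x^3 + 256·x^4) + (-52 - 180·x - 192·x^2 - 64·x^3)·Dx + (76 + 280·x + 396·x^2 + 256·x^3 + 64·x^4)·Dx^2  (order 2).
h: a_k = -6, 51, 135/4, -337/8, -905/64, 5281/640, 26677/7680, -199649/107520, …
ICs: h(0) = -6, h′(0) = 51.

f: a_k = 4, 0, -8, 0, 8/3, 0, -16/45, 0, …
g: a_k = -3, -3/2, 3/8, -3/16, 15/128, -21/256, 63/1024, -99/2048, …
Product ⇒ symmetric product L₀, ord ≤ 2.
h=h₀': d/dx-closure on L₀ ⇒ L.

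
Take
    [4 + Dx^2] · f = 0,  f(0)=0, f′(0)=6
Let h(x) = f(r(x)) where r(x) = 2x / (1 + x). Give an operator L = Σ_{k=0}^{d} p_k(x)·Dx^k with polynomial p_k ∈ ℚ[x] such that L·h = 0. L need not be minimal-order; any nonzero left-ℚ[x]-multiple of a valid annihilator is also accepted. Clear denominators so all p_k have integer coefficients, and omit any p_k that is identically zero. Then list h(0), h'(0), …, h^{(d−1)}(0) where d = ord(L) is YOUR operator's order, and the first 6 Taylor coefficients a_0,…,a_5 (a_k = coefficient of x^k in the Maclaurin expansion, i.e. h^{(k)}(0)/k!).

L = 16 + (2 + 6·x + 6·x^2 + 2·x^3)·Dx + (1 + 4·x + 6·x^2 + 4·x^3 + x^4)·Dx^2  (order 2).
h: a_k = 0, 12, -12, -20, 84, -772/5, …
ICs: h(0) = 0, h′(0) = 12.

f: a_k = 0, 6, 0, -4, 0, 4/5, …
Change of var in L_f (x↦r) gives L₀.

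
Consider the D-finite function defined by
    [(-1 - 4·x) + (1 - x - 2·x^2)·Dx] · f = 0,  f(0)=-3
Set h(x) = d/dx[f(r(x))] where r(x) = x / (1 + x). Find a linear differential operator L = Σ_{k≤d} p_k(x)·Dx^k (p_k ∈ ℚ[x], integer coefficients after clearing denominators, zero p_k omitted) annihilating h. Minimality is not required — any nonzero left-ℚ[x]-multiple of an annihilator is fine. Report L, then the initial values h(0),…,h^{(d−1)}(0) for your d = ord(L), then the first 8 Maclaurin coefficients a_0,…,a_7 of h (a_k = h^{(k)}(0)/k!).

L = (4 + 12·x + 36·x^2 + 20·x^3) + (-1 - 7·x - 9·x^2 + 7·x^3 + 10·x^4)·Dx  (order 1).
h: a_k = -3, -12, 0, -48, 60, -216, 420, -1056, …
ICs: h(0) = -3.

f: a_k = -3, -3, -9, -15, -33, -63, -129, -255, …
Change of var in L_f (x↦r) gives L₀.
Differentiate: ansatz ord ≤ ord L₀ ⇒ L.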